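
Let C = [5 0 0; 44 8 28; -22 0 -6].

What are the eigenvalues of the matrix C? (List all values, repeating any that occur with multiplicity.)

Set up det(λI - C) = 0.
Expanding the 3×3 determinant: p(λ) = λ^3 - 7λ^2 - 38λ + 240.
Rational-root test: λ = 8 gives p(8) = 0.
Dividing by (λ - 8) leaves λ^2 + λ - 30.
The quadratic factors as (λ + 6)·(λ - 5).
Eigenvalues: -6, 5, 8.

-6, 5, 8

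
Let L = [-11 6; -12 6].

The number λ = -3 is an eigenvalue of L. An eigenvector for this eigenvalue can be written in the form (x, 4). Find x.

3

We need (L + 3I)v = 0.
L + 3I = [[-8, 6], [-12, 9]].
Row 1: (-8)·x + (6)·4 = 0
Row 2: (-12)·x + (9)·4 = 0
Solving gives x = 3.
Check: L·(3, 4) = (-9, -12) = -3·(3, 4).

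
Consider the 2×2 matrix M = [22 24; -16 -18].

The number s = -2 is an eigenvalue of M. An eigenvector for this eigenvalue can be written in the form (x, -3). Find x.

3

We need (M + 2I)v = 0.
M + 2I = [[24, 24], [-16, -16]].
Row 1: (24)·x + (24)·-3 = 0
Row 2: (-16)·x + (-16)·-3 = 0
Solving gives x = 3.
Check: M·(3, -3) = (-6, 6) = -2·(3, -3).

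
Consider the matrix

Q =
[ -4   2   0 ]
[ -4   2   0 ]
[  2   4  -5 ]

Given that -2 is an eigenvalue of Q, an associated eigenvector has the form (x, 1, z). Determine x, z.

We need (Q + 2I)v = 0.
Q + 2I = [[-2, 2, 0], [-4, 4, 0], [2, 4, -3]].
Row 1: (-2)·x + (2)·1 + (0)·z = 0
Row 2: (-4)·x + (4)·1 + (0)·z = 0
Row 3: (2)·x + (4)·1 + (-3)·z = 0
Solving gives x = 1, z = 2.
Check: Q·(1, 1, 2) = (-2, -2, -4) = -2·(1, 1, 2).

1, 2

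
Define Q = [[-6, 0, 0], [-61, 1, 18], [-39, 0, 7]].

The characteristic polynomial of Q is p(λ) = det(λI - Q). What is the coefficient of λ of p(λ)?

-41

p(λ) = λ^3 - 2λ^2 - 41λ + 42.
The coefficient of λ is -41.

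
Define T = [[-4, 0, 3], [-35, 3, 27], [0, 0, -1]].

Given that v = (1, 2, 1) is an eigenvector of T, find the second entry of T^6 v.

First find the eigenvalue: Tv = (-1, -2, -1) = -1·(1, 2, 1), so λ = -1.
Then T^6 v = λ^6·v = (-1)^6·(1, 2, 1) = 1·(1, 2, 1) = (1, 2, 1).

2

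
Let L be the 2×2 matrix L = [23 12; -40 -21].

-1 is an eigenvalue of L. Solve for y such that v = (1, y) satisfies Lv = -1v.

-2

We need (L + 1I)v = 0.
L + 1I = [[24, 12], [-40, -20]].
Row 1: (24)·1 + (12)·y = 0
Row 2: (-40)·1 + (-20)·y = 0
Solving gives y = -2.
Check: L·(1, -2) = (-1, 2) = -1·(1, -2).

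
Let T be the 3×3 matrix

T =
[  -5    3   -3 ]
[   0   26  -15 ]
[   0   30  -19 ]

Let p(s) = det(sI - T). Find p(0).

p(0) = det(0·I − T) = det(−T) = (−1)^3·det(T).
det(T) = 220, so p(0) = -220.

-220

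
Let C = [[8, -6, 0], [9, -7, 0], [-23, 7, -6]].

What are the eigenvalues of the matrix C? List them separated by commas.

The characteristic polynomial is p(s) = det(sI - C).
Cofactor expansion gives p(s) = s^3 + 5s^2 - 8s - 12.
Try s = -1: p(-1) = 0, so -1 is a root.
Dividing by (s + 1) leaves s^2 + 4s - 12.
The quadratic factors as (s + 6)·(s - 2).
Eigenvalues: -6, -1, 2.

-6, -1, 2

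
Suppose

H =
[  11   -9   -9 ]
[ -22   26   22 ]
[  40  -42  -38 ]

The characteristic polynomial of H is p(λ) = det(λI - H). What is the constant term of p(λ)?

p(λ) = λ^3 + λ^2 - 34λ + 56.
The constant term is 56.

56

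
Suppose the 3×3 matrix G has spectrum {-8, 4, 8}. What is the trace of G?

4

trace(G) is the sum of the eigenvalues: (-8) + (4) + (8) = 4.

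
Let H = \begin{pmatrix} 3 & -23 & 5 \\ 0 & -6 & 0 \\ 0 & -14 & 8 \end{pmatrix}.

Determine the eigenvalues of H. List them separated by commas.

-6, 3, 8

The characteristic polynomial is p(lambda) = det(lambda·I - H).
Expanding the 3×3 determinant: p(lambda) = lambda^3 - 5·lambda^2 - 42·lambda + 144.
Rational-root test: lambda = -6 gives p(-6) = 0.
Dividing by (lambda + 6) leaves lambda^2 - 11·lambda + 24.
The quadratic factors as (lambda - 3)·(lambda - 8).
Eigenvalues: -6, 3, 8.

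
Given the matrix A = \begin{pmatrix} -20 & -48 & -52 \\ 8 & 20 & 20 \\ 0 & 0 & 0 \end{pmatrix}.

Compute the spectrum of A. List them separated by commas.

The characteristic polynomial is p(s) = det(sI - A).
Expanding the 3×3 determinant: p(s) = s^3 - 16s.
Rational-root test: s = 4 gives p(4) = 0.
Factor out (s - 4): p(s) = (s - 4)·(s^2 + 4s).
The quadratic factors as (s + 4)·s.
Eigenvalues: -4, 0, 4.

-4, 0, 4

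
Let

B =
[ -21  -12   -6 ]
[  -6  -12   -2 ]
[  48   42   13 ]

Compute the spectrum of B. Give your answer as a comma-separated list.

-9, -8, -3

The characteristic polynomial is p(λ) = det(λI - B).
Expanding the 3×3 determinant: p(λ) = λ^3 + 20λ^2 + 123λ + 216.
Try λ = -3: p(-3) = 0, so -3 is a root.
Factor out (λ + 3): p(λ) = (λ + 3)·(λ^2 + 17λ + 72).
The quadratic factors as (λ + 9)·(λ + 8).
Eigenvalues: -9, -8, -3.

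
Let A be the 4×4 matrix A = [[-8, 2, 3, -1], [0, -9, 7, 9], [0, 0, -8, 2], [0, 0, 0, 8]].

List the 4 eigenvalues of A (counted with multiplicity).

-9, -8, -8, 8

A is upper triangular, so its eigenvalues are the diagonal entries.
Diagonal: -8, -9, -8, 8.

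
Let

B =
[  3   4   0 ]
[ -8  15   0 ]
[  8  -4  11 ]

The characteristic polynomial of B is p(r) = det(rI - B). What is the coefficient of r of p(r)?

p(r) = r^3 - 29r^2 + 275r - 847.
The coefficient of r is 275.

275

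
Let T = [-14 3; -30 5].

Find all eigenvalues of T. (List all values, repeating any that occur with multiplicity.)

det(T - λI) = (-14 - λ)(5 - λ) - (3)·(-30) = λ^2 + 9λ + 20.
This factors as (λ + 5)·(λ + 4) = 0.
Eigenvalues: -5, -4.

-5, -4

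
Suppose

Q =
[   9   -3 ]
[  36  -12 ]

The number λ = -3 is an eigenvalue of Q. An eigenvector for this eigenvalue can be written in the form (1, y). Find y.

We need (Q + 3I)v = 0.
Q + 3I = [[12, -3], [36, -9]].
Row 1: (12)·1 + (-3)·y = 0
Row 2: (36)·1 + (-9)·y = 0
Solving gives y = 4.
Check: Q·(1, 4) = (-3, -12) = -3·(1, 4).

4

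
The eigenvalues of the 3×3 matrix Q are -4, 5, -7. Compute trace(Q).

-6

trace(Q) is the sum of the eigenvalues: (-4) + (5) + (-7) = -6.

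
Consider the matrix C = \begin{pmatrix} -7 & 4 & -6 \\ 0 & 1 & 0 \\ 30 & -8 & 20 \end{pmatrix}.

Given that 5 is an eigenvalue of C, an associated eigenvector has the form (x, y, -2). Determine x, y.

1, 0

We need (C - 5I)v = 0.
C - 5I = [[-12, 4, -6], [0, -4, 0], [30, -8, 15]].
Row 1: (-12)·x + (4)·y + (-6)·-2 = 0
Row 2: (0)·x + (-4)·y + (0)·-2 = 0
Row 3: (30)·x + (-8)·y + (15)·-2 = 0
Solving gives x = 1, y = 0.
Check: C·(1, 0, -2) = (5, 0, -10) = 5·(1, 0, -2).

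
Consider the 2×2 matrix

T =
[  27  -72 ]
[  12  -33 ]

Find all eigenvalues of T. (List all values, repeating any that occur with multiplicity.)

det(T - lambda·I) = (27 - lambda)(-33 - lambda) - (-72)·(12) = lambda^2 + 6·lambda - 27.
This factors as (lambda + 9)·(lambda - 3) = 0.
Eigenvalues: -9, 3.

-9, 3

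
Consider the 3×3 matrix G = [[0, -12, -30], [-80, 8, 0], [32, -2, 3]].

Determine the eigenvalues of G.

0, 3, 8

The characteristic polynomial is p(s) = det(sI - G).
Expanding the 3×3 determinant: p(s) = s^3 - 11s^2 + 24s.
Rational-root test: s = 0 gives p(0) = 0.
Factor out s: p(s) = s·(s^2 - 11s + 24).
The quadratic factors as (s - 3)·(s - 8).
Eigenvalues: 0, 3, 8.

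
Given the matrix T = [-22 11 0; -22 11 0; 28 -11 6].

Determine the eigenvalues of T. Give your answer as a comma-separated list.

The characteristic polynomial is p(λ) = det(λI - T).
Expanding along the first row, p(λ) = λ^3 + 5λ^2 - 66λ.
Try λ = 0: p(0) = 0, so 0 is a root.
Dividing by λ leaves λ^2 + 5λ - 66.
The quadratic factors as (λ + 11)·(λ - 6).
Eigenvalues: -11, 0, 6.

-11, 0, 6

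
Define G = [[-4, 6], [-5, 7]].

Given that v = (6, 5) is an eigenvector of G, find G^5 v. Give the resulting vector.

(6, 5)

First find the eigenvalue: Gv = (6, 5) = 1·(6, 5), so λ = 1.
Then G^5 v = λ^5·v = 1^5·(6, 5) = 1·(6, 5) = (6, 5).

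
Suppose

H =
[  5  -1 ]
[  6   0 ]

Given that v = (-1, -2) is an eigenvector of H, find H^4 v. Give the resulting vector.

(-81, -162)

First find the eigenvalue: Hv = (-3, -6) = 3·(-1, -2), so λ = 3.
Then H^4 v = λ^4·v = 3^4·(-1, -2) = 81·(-1, -2) = (-81, -162).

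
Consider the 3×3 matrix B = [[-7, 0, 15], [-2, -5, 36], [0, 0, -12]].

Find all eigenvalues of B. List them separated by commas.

-12, -7, -5

The characteristic polynomial is p(lambda) = det(lambda·I - B).
Cofactor expansion gives p(lambda) = lambda^3 + 24·lambda^2 + 179·lambda + 420.
Try lambda = -7: p(-7) = 0, so -7 is a root.
Dividing by (lambda + 7) leaves lambda^2 + 17·lambda + 60.
The quadratic factors as (lambda + 12)·(lambda + 5).
Eigenvalues: -12, -7, -5.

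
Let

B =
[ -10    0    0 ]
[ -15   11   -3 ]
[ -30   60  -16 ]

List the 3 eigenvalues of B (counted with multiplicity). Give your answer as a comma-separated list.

The characteristic polynomial is p(r) = det(rI - B).
Expanding along the first row, p(r) = r^3 + 15r^2 + 54r + 40.
Since p(-4) = 0, r = -4 is a root.
Dividing by (r + 4) leaves r^2 + 11r + 10.
The quadratic factors as (r + 10)·(r + 1).
Eigenvalues: -10, -4, -1.

-10, -4, -1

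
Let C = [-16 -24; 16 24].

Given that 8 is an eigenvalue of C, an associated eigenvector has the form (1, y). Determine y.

-1

We need (C - 8I)v = 0.
C - 8I = [[-24, -24], [16, 16]].
Row 1: (-24)·1 + (-24)·y = 0
Row 2: (16)·1 + (16)·y = 0
Solving gives y = -1.
Check: C·(1, -1) = (8, -8) = 8·(1, -1).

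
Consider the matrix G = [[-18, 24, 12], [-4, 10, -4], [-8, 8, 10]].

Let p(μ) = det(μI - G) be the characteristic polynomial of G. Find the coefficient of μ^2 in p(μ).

-2

The coefficient of μ^2 of det(μI - G) is −trace(G).
trace(G) = (-18) + (10) + (10) = 2, so the coefficient is -2.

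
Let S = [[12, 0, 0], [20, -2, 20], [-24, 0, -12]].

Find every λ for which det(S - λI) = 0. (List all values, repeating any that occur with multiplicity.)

Set up det(sI - S) = 0.
Cofactor expansion gives p(s) = s^3 + 2s^2 - 144s - 288.
Since p(-2) = 0, s = -2 is a root.
Dividing by (s + 2) leaves s^2 - 144.
The quadratic factors as (s + 12)·(s - 12).
Eigenvalues: -12, -2, 12.

-12, -2, 12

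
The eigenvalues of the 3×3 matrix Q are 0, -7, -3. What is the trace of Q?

trace(Q) is the sum of the eigenvalues: (0) + (-7) + (-3) = -10.

-10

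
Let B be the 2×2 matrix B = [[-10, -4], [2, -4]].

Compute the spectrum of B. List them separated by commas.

det(B - rI) = (-10 - r)(-4 - r) - (-4)·(2) = r^2 + 14r + 48.
This factors as (r + 8)·(r + 6) = 0.
Eigenvalues: -8, -6.

-8, -6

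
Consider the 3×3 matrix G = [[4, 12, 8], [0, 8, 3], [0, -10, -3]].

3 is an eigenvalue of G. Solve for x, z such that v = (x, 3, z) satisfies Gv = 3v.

We need (G - 3I)v = 0.
G - 3I = [[1, 12, 8], [0, 5, 3], [0, -10, -6]].
Row 1: (1)·x + (12)·3 + (8)·z = 0
Row 2: (0)·x + (5)·3 + (3)·z = 0
Row 3: (0)·x + (-10)·3 + (-6)·z = 0
Solving gives x = 4, z = -5.
Check: G·(4, 3, -5) = (12, 9, -15) = 3·(4, 3, -5).

4, -5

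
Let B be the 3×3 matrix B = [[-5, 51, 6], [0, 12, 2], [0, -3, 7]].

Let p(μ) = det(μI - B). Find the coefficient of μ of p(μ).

-5

p(μ) = μ^3 - 14μ^2 - 5μ + 450.
The coefficient of μ is -5.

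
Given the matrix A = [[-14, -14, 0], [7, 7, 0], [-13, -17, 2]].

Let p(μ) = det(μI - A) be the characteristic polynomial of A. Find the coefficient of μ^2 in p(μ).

The coefficient of μ^2 of det(μI - A) is −trace(A).
trace(A) = (-14) + (7) + (2) = -5, so the coefficient is 5.

5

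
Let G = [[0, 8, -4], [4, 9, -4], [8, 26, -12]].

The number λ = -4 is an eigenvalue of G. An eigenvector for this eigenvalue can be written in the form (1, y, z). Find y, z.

We need (G + 4I)v = 0.
G + 4I = [[4, 8, -4], [4, 13, -4], [8, 26, -8]].
Row 1: (4)·1 + (8)·y + (-4)·z = 0
Row 2: (4)·1 + (13)·y + (-4)·z = 0
Row 3: (8)·1 + (26)·y + (-8)·z = 0
Solving gives y = 0, z = 1.
Check: G·(1, 0, 1) = (-4, 0, -4) = -4·(1, 0, 1).

0, 1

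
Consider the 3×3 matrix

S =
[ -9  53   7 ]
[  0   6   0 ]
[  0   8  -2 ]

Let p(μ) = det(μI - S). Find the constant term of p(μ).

p(μ) = μ^3 + 5μ^2 - 48μ - 108.
The constant term is -108.

-108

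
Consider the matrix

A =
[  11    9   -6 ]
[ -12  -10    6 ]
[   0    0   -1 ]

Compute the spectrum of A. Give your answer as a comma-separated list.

The characteristic polynomial is p(r) = det(rI - A).
Expanding the 3×3 determinant: p(r) = r^3 - 3r - 2.
Since p(-1) = 0, r = -1 is a root.
Factor out (r + 1): p(r) = (r + 1)·(r^2 - r - 2).
The quadratic factors as (r + 1)·(r - 2).
Eigenvalues: -1, -1, 2.

-1, -1, 2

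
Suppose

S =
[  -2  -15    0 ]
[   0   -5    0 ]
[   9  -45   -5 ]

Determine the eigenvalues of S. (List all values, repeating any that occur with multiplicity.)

-5, -5, -2

Set up det(tI - S) = 0.
Expanding the 3×3 determinant: p(t) = t^3 + 12t^2 + 45t + 50.
Try t = -5: p(-5) = 0, so -5 is a root.
Dividing by (t + 5) leaves t^2 + 7t + 10.
The quadratic factors as (t + 5)·(t + 2).
Eigenvalues: -5, -5, -2.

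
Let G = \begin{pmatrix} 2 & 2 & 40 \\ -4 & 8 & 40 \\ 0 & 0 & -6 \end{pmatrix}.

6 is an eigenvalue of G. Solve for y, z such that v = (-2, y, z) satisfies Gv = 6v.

-4, 0

We need (G - 6I)v = 0.
G - 6I = [[-4, 2, 40], [-4, 2, 40], [0, 0, -12]].
Row 1: (-4)·-2 + (2)·y + (40)·z = 0
Row 2: (-4)·-2 + (2)·y + (40)·z = 0
Row 3: (0)·-2 + (0)·y + (-12)·z = 0
Solving gives y = -4, z = 0.
Check: G·(-2, -4, 0) = (-12, -24, 0) = 6·(-2, -4, 0).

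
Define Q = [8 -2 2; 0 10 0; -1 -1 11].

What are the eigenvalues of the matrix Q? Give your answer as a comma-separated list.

9, 10, 10

Set up det(μI - Q) = 0.
Cofactor expansion gives p(μ) = μ^3 - 29μ^2 + 280μ - 900.
Rational-root test: μ = 9 gives p(9) = 0.
Factor out (μ - 9): p(μ) = (μ - 9)·(μ^2 - 20μ + 100).
The quadratic factor is (μ - 10)^2.
Eigenvalues: 9, 10, 10.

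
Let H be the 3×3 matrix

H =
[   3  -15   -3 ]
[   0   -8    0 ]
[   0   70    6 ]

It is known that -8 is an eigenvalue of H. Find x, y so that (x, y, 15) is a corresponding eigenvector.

0, -3

We need (H + 8I)v = 0.
H + 8I = [[11, -15, -3], [0, 0, 0], [0, 70, 14]].
Row 1: (11)·x + (-15)·y + (-3)·15 = 0
Row 2: (0)·x + (0)·y + (0)·15 = 0
Row 3: (0)·x + (70)·y + (14)·15 = 0
Solving gives x = 0, y = -3.
Check: H·(0, -3, 15) = (0, 24, -120) = -8·(0, -3, 15).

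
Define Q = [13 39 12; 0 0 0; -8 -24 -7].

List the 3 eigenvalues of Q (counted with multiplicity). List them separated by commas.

Compute the characteristic polynomial p(μ) = det(μI - Q).
Expanding the 3×3 determinant: p(μ) = μ^3 - 6μ^2 + 5μ.
Try μ = 1: p(1) = 0, so 1 is a root.
Dividing by (μ - 1) leaves μ^2 - 5μ.
The quadratic factors as μ·(μ - 5).
Eigenvalues: 0, 1, 5.

0, 1, 5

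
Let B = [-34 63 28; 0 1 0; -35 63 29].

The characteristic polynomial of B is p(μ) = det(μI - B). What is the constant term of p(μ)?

6

p(μ) = μ^3 + 4μ^2 - 11μ + 6.
The constant term is 6.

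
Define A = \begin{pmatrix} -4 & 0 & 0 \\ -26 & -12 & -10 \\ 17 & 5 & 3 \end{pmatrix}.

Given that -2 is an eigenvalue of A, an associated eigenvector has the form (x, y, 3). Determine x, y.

0, -3

We need (A + 2I)v = 0.
A + 2I = [[-2, 0, 0], [-26, -10, -10], [17, 5, 5]].
Row 1: (-2)·x + (0)·y + (0)·3 = 0
Row 2: (-26)·x + (-10)·y + (-10)·3 = 0
Row 3: (17)·x + (5)·y + (5)·3 = 0
Solving gives x = 0, y = -3.
Check: A·(0, -3, 3) = (0, 6, -6) = -2·(0, -3, 3).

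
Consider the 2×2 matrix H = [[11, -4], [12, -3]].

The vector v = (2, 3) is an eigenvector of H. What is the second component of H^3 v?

375

First find the eigenvalue: Hv = (10, 15) = 5·(2, 3), so λ = 5.
Then H^3 v = λ^3·v = 5^3·(2, 3) = 125·(2, 3) = (250, 375).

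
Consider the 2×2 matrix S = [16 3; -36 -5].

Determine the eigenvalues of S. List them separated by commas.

4, 7

det(S - sI) = (16 - s)(-5 - s) - (3)·(-36) = s^2 - 11s + 28.
This factors as (s - 4)·(s - 7) = 0.
Eigenvalues: 4, 7.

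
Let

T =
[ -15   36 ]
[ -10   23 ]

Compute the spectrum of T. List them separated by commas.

3, 5

det(T - λI) = (-15 - λ)(23 - λ) - (36)·(-10) = λ^2 - 8λ + 15.
This factors as (λ - 3)·(λ - 5) = 0.
Eigenvalues: 3, 5.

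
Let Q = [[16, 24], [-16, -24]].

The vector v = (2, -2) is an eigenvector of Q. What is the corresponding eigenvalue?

Compute Qv: Q·(2, -2) = (-16, 16).
Since Qv = λv, compare component 1: -16 = λ·2, so λ = -8.

-8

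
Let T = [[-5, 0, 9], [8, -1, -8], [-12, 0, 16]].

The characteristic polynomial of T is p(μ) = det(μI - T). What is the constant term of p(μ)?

28

p(μ) = μ^3 - 10μ^2 + 17μ + 28.
The constant term is 28.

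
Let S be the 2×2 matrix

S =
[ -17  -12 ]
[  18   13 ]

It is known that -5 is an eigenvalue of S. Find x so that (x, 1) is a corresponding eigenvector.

-1

We need (S + 5I)v = 0.
S + 5I = [[-12, -12], [18, 18]].
Row 1: (-12)·x + (-12)·1 = 0
Row 2: (18)·x + (18)·1 = 0
Solving gives x = -1.
Check: S·(-1, 1) = (5, -5) = -5·(-1, 1).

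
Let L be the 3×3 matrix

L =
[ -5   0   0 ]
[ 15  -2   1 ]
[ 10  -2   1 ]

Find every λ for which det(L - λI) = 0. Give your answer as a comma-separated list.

The characteristic polynomial is p(λ) = det(λI - L).
Expanding along the first row, p(λ) = λ^3 + 6λ^2 + 5λ.
Since p(0) = 0, λ = 0 is a root.
Factor out λ: p(λ) = λ·(λ^2 + 6λ + 5).
The quadratic factors as (λ + 5)·(λ + 1).
Eigenvalues: -5, -1, 0.

-5, -1, 0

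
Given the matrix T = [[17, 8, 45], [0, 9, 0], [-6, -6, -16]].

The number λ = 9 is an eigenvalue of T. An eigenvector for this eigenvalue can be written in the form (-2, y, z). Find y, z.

2, 0

We need (T - 9I)v = 0.
T - 9I = [[8, 8, 45], [0, 0, 0], [-6, -6, -25]].
Row 1: (8)·-2 + (8)·y + (45)·z = 0
Row 2: (0)·-2 + (0)·y + (0)·z = 0
Row 3: (-6)·-2 + (-6)·y + (-25)·z = 0
Solving gives y = 2, z = 0.
Check: T·(-2, 2, 0) = (-18, 18, 0) = 9·(-2, 2, 0).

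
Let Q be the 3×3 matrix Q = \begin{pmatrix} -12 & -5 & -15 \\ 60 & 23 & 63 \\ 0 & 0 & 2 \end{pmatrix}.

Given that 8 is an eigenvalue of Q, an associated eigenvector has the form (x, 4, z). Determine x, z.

-1, 0

We need (Q - 8I)v = 0.
Q - 8I = [[-20, -5, -15], [60, 15, 63], [0, 0, -6]].
Row 1: (-20)·x + (-5)·4 + (-15)·z = 0
Row 2: (60)·x + (15)·4 + (63)·z = 0
Row 3: (0)·x + (0)·4 + (-6)·z = 0
Solving gives x = -1, z = 0.
Check: Q·(-1, 4, 0) = (-8, 32, 0) = 8·(-1, 4, 0).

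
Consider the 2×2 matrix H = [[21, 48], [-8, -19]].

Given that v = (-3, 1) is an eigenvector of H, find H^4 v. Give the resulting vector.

(-1875, 625)

First find the eigenvalue: Hv = (-15, 5) = 5·(-3, 1), so λ = 5.
Then H^4 v = λ^4·v = 5^4·(-3, 1) = 625·(-3, 1) = (-1875, 625).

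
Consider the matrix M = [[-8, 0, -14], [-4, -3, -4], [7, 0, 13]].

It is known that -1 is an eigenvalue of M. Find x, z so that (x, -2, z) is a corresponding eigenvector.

2, -1

We need (M + 1I)v = 0.
M + 1I = [[-7, 0, -14], [-4, -2, -4], [7, 0, 14]].
Row 1: (-7)·x + (0)·-2 + (-14)·z = 0
Row 2: (-4)·x + (-2)·-2 + (-4)·z = 0
Row 3: (7)·x + (0)·-2 + (14)·z = 0
Solving gives x = 2, z = -1.
Check: M·(2, -2, -1) = (-2, 2, 1) = -1·(2, -2, -1).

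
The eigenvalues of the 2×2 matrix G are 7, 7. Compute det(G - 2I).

If G has eigenvalues 7, 7, then G - 2I has eigenvalues 5, 5.
det(G - 2I) = (5) · (5) = 25.

25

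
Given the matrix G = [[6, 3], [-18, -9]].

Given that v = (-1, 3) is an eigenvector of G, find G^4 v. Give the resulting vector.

First find the eigenvalue: Gv = (3, -9) = -3·(-1, 3), so λ = -3.
Then G^4 v = λ^4·v = (-3)^4·(-1, 3) = 81·(-1, 3) = (-81, 243).

(-81, 243)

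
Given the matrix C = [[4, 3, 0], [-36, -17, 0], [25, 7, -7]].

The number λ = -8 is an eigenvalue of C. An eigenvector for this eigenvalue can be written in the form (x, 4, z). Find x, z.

-1, -3

We need (C + 8I)v = 0.
C + 8I = [[12, 3, 0], [-36, -9, 0], [25, 7, 1]].
Row 1: (12)·x + (3)·4 + (0)·z = 0
Row 2: (-36)·x + (-9)·4 + (0)·z = 0
Row 3: (25)·x + (7)·4 + (1)·z = 0
Solving gives x = -1, z = -3.
Check: C·(-1, 4, -3) = (8, -32, 24) = -8·(-1, 4, -3).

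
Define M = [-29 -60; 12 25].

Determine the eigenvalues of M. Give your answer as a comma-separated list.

det(M - λI) = (-29 - λ)(25 - λ) - (-60)·(12) = λ^2 + 4λ - 5.
This factors as (λ + 5)·(λ - 1) = 0.
Eigenvalues: -5, 1.

-5, 1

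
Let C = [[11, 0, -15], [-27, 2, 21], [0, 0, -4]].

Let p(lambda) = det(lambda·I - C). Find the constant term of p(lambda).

p(lambda) = lambda^3 - 9·lambda^2 - 30·lambda + 88.
The constant term is 88.

88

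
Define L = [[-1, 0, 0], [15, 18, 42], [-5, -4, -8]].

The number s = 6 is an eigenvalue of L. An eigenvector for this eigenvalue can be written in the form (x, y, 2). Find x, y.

0, -7

We need (L - 6I)v = 0.
L - 6I = [[-7, 0, 0], [15, 12, 42], [-5, -4, -14]].
Row 1: (-7)·x + (0)·y + (0)·2 = 0
Row 2: (15)·x + (12)·y + (42)·2 = 0
Row 3: (-5)·x + (-4)·y + (-14)·2 = 0
Solving gives x = 0, y = -7.
Check: L·(0, -7, 2) = (0, -42, 12) = 6·(0, -7, 2).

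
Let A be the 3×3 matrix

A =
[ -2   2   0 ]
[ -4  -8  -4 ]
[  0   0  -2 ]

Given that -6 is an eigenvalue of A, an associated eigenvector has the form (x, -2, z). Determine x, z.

1, 0

We need (A + 6I)v = 0.
A + 6I = [[4, 2, 0], [-4, -2, -4], [0, 0, 4]].
Row 1: (4)·x + (2)·-2 + (0)·z = 0
Row 2: (-4)·x + (-2)·-2 + (-4)·z = 0
Row 3: (0)·x + (0)·-2 + (4)·z = 0
Solving gives x = 1, z = 0.
Check: A·(1, -2, 0) = (-6, 12, 0) = -6·(1, -2, 0).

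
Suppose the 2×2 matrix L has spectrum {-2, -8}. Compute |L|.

det(L) is the product of the eigenvalues: (-2) · (-8) = 16.

16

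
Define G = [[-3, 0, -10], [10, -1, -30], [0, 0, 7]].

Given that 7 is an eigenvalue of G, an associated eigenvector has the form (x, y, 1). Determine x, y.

-1, -5

We need (G - 7I)v = 0.
G - 7I = [[-10, 0, -10], [10, -8, -30], [0, 0, 0]].
Row 1: (-10)·x + (0)·y + (-10)·1 = 0
Row 2: (10)·x + (-8)·y + (-30)·1 = 0
Row 3: (0)·x + (0)·y + (0)·1 = 0
Solving gives x = -1, y = -5.
Check: G·(-1, -5, 1) = (-7, -35, 7) = 7·(-1, -5, 1).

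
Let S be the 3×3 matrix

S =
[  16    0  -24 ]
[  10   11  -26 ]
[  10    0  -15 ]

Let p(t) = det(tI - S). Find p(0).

0

p(0) = det(0·I − S) = det(−S) = (−1)^3·det(S).
det(S) = 0, so p(0) = 0.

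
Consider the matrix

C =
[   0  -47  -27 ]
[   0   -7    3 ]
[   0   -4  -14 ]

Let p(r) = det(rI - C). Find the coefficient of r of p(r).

110

p(r) = r^3 + 21r^2 + 110r.
The coefficient of r is 110.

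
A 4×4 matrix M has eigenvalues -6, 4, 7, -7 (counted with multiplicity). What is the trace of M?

-2

trace(M) is the sum of the eigenvalues: (-6) + (4) + (7) + (-7) = -2.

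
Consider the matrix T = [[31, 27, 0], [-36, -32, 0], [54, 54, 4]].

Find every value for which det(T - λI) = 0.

The characteristic polynomial is p(lambda) = det(lambda·I - T).
Expanding along the first row, p(lambda) = lambda^3 - 3·lambda^2 - 24·lambda + 80.
Rational-root test: lambda = 4 gives p(4) = 0.
Dividing by (lambda - 4) leaves lambda^2 + lambda - 20.
The quadratic factors as (lambda + 5)·(lambda - 4).
Eigenvalues: -5, 4, 4.

-5, 4, 4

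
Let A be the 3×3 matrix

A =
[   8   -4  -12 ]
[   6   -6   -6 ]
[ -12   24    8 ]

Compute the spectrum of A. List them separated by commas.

Compute the characteristic polynomial p(t) = det(tI - A).
Expanding the 3×3 determinant: p(t) = t^3 - 10t^2 - 8t + 192.
Rational-root test: t = 8 gives p(8) = 0.
Factor out (t - 8): p(t) = (t - 8)·(t^2 - 2t - 24).
The quadratic factors as (t + 4)·(t - 6).
Eigenvalues: -4, 6, 8.

-4, 6, 8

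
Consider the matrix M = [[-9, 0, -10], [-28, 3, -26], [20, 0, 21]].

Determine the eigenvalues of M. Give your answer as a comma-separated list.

Set up det(lambda·I - M) = 0.
Expanding the 3×3 determinant: p(lambda) = lambda^3 - 15·lambda^2 + 47·lambda - 33.
Rational-root test: lambda = 11 gives p(11) = 0.
Factor out (lambda - 11): p(lambda) = (lambda - 11)·(lambda^2 - 4·lambda + 3).
The quadratic factors as (lambda - 1)·(lambda - 3).
Eigenvalues: 1, 3, 11.

1, 3, 11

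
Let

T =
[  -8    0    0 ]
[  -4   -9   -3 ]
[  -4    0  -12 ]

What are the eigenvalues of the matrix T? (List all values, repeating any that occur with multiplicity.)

-12, -9, -8

Compute the characteristic polynomial p(r) = det(rI - T).
Cofactor expansion gives p(r) = r^3 + 29r^2 + 276r + 864.
Try r = -8: p(-8) = 0, so -8 is a root.
Factor out (r + 8): p(r) = (r + 8)·(r^2 + 21r + 108).
The quadratic factors as (r + 12)·(r + 9).
Eigenvalues: -12, -9, -8.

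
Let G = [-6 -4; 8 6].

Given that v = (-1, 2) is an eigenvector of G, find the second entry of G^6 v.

First find the eigenvalue: Gv = (-2, 4) = 2·(-1, 2), so λ = 2.
Then G^6 v = λ^6·v = 2^6·(-1, 2) = 64·(-1, 2) = (-64, 128).

128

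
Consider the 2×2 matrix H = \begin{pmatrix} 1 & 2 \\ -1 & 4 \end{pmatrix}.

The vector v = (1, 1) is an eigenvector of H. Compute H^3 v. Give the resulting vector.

First find the eigenvalue: Hv = (3, 3) = 3·(1, 1), so λ = 3.
Then H^3 v = λ^3·v = 3^3·(1, 1) = 27·(1, 1) = (27, 27).

(27, 27)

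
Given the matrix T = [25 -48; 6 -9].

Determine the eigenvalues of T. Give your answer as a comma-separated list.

7, 9

det(T - λI) = (25 - λ)(-9 - λ) - (-48)·(6) = λ^2 - 16λ + 63.
This factors as (λ - 7)·(λ - 9) = 0.
Eigenvalues: 7, 9.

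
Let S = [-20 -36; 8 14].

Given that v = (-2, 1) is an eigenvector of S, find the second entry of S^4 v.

16

First find the eigenvalue: Sv = (4, -2) = -2·(-2, 1), so λ = -2.
Then S^4 v = λ^4·v = (-2)^4·(-2, 1) = 16·(-2, 1) = (-32, 16).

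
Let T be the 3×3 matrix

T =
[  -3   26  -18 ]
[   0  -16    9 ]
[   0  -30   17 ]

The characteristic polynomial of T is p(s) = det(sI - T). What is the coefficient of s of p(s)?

p(s) = s^3 + 2s^2 - 5s - 6.
The coefficient of s is -5.

-5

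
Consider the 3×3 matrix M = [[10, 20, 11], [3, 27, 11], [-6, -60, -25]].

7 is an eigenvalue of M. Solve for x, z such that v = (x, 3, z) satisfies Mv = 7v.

2, -6

We need (M - 7I)v = 0.
M - 7I = [[3, 20, 11], [3, 20, 11], [-6, -60, -32]].
Row 1: (3)·x + (20)·3 + (11)·z = 0
Row 2: (3)·x + (20)·3 + (11)·z = 0
Row 3: (-6)·x + (-60)·3 + (-32)·z = 0
Solving gives x = 2, z = -6.
Check: M·(2, 3, -6) = (14, 21, -42) = 7·(2, 3, -6).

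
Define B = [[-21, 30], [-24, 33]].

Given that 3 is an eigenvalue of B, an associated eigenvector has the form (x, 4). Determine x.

5

We need (B - 3I)v = 0.
B - 3I = [[-24, 30], [-24, 30]].
Row 1: (-24)·x + (30)·4 = 0
Row 2: (-24)·x + (30)·4 = 0
Solving gives x = 5.
Check: B·(5, 4) = (15, 12) = 3·(5, 4).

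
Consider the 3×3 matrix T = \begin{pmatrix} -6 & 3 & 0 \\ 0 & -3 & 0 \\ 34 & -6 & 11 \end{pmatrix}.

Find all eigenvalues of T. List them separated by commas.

Compute the characteristic polynomial p(lambda) = det(lambda·I - T).
Cofactor expansion gives p(lambda) = lambda^3 - 2·lambda^2 - 81·lambda - 198.
Try lambda = -3: p(-3) = 0, so -3 is a root.
Factor out (lambda + 3): p(lambda) = (lambda + 3)·(lambda^2 - 5·lambda - 66).
The quadratic factors as (lambda + 6)·(lambda - 11).
Eigenvalues: -6, -3, 11.

-6, -3, 11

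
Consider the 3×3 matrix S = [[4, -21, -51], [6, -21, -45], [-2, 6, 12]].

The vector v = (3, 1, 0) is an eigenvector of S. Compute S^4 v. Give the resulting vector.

First find the eigenvalue: Sv = (-9, -3, 0) = -3·(3, 1, 0), so λ = -3.
Then S^4 v = λ^4·v = (-3)^4·(3, 1, 0) = 81·(3, 1, 0) = (243, 81, 0).

(243, 81, 0)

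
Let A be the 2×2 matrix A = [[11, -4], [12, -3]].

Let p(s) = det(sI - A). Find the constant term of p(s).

p(s) = s^2 - 8s + 15.
The constant term is 15.

15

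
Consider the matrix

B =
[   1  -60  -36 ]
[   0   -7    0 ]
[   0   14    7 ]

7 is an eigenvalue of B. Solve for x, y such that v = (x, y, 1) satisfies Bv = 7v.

We need (B - 7I)v = 0.
B - 7I = [[-6, -60, -36], [0, -14, 0], [0, 14, 0]].
Row 1: (-6)·x + (-60)·y + (-36)·1 = 0
Row 2: (0)·x + (-14)·y + (0)·1 = 0
Row 3: (0)·x + (14)·y + (0)·1 = 0
Solving gives x = -6, y = 0.
Check: B·(-6, 0, 1) = (-42, 0, 7) = 7·(-6, 0, 1).

-6, 0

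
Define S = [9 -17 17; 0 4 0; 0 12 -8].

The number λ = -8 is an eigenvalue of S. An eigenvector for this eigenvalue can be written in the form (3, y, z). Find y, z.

0, -3

We need (S + 8I)v = 0.
S + 8I = [[17, -17, 17], [0, 12, 0], [0, 12, 0]].
Row 1: (17)·3 + (-17)·y + (17)·z = 0
Row 2: (0)·3 + (12)·y + (0)·z = 0
Row 3: (0)·3 + (12)·y + (0)·z = 0
Solving gives y = 0, z = -3.
Check: S·(3, 0, -3) = (-24, 0, 24) = -8·(3, 0, -3).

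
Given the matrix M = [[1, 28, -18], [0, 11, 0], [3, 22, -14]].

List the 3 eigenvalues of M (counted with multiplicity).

-8, -5, 11

Set up det(μI - M) = 0.
Expanding the 3×3 determinant: p(μ) = μ^3 + 2μ^2 - 103μ - 440.
Try μ = 11: p(11) = 0, so 11 is a root.
Factor out (μ - 11): p(μ) = (μ - 11)·(μ^2 + 13μ + 40).
The quadratic factors as (μ + 8)·(μ + 5).
Eigenvalues: -8, -5, 11.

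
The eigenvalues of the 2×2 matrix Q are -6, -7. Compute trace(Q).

-13

trace(Q) is the sum of the eigenvalues: (-6) + (-7) = -13.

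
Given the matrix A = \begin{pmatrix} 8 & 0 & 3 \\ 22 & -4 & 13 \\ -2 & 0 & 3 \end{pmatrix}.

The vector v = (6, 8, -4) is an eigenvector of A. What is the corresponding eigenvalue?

Compute Av: A·(6, 8, -4) = (36, 48, -24).
Since Av = λv, compare component 1: 36 = λ·6, so λ = 6.

6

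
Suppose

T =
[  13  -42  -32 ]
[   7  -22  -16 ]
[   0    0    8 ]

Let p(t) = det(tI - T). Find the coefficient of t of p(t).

-64

p(t) = t^3 + t^2 - 64t - 64.
The coefficient of t is -64.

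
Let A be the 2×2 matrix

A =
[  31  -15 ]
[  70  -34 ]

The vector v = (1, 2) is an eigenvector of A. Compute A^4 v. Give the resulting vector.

First find the eigenvalue: Av = (1, 2) = 1·(1, 2), so λ = 1.
Then A^4 v = λ^4·v = 1^4·(1, 2) = 1·(1, 2) = (1, 2).

(1, 2)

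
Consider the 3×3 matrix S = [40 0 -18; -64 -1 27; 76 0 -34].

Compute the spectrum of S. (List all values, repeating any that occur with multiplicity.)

The characteristic polynomial is p(lambda) = det(lambda·I - S).
Expanding the 3×3 determinant: p(lambda) = lambda^3 - 5·lambda^2 + 2·lambda + 8.
Since p(2) = 0, lambda = 2 is a root.
Factor out (lambda - 2): p(lambda) = (lambda - 2)·(lambda^2 - 3·lambda - 4).
The quadratic factors as (lambda + 1)·(lambda - 4).
Eigenvalues: -1, 2, 4.

-1, 2, 4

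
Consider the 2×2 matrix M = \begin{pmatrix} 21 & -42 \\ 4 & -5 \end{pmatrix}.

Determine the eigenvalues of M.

7, 9

det(M - rI) = (21 - r)(-5 - r) - (-42)·(4) = r^2 - 16r + 63.
This factors as (r - 7)·(r - 9) = 0.
Eigenvalues: 7, 9.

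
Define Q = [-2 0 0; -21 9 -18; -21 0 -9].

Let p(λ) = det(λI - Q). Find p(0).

p(0) = det(0·I − Q) = det(−Q) = (−1)^3·det(Q).
det(Q) = 162, so p(0) = -162.

-162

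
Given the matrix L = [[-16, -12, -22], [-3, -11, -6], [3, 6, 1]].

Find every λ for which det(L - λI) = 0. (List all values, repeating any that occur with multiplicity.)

-11, -10, -5

The characteristic polynomial is p(r) = det(rI - L).
Cofactor expansion gives p(r) = r^3 + 26r^2 + 215r + 550.
Since p(-10) = 0, r = -10 is a root.
Dividing by (r + 10) leaves r^2 + 16r + 55.
The quadratic factors as (r + 11)·(r + 5).
Eigenvalues: -11, -10, -5.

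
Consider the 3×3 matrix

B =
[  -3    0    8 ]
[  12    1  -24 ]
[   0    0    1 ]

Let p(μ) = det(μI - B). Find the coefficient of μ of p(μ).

-5

p(μ) = μ^3 + μ^2 - 5μ + 3.
The coefficient of μ is -5.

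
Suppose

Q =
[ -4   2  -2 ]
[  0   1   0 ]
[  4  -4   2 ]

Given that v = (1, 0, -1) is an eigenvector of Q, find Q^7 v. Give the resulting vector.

(-128, 0, 128)

First find the eigenvalue: Qv = (-2, 0, 2) = -2·(1, 0, -1), so λ = -2.
Then Q^7 v = λ^7·v = (-2)^7·(1, 0, -1) = -128·(1, 0, -1) = (-128, 0, 128).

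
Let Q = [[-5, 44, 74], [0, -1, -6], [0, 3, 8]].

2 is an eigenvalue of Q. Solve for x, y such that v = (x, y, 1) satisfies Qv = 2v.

We need (Q - 2I)v = 0.
Q - 2I = [[-7, 44, 74], [0, -3, -6], [0, 3, 6]].
Row 1: (-7)·x + (44)·y + (74)·1 = 0
Row 2: (0)·x + (-3)·y + (-6)·1 = 0
Row 3: (0)·x + (3)·y + (6)·1 = 0
Solving gives x = -2, y = -2.
Check: Q·(-2, -2, 1) = (-4, -4, 2) = 2·(-2, -2, 1).

-2, -2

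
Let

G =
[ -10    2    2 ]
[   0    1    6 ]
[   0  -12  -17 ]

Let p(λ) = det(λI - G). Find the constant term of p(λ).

p(λ) = λ^3 + 26λ^2 + 215λ + 550.
The constant term is 550.

550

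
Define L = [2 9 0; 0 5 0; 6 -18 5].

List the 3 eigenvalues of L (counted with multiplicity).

Compute the characteristic polynomial p(t) = det(tI - L).
Expanding along the first row, p(t) = t^3 - 12t^2 + 45t - 50.
Try t = 5: p(5) = 0, so 5 is a root.
Factor out (t - 5): p(t) = (t - 5)·(t^2 - 7t + 10).
The quadratic factors as (t - 2)·(t - 5).
Eigenvalues: 2, 5, 5.

2, 5, 5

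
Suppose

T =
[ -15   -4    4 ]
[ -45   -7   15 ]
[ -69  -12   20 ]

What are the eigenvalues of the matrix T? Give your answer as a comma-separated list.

Compute the characteristic polynomial p(r) = det(rI - T).
Cofactor expansion gives p(r) = r^3 + 2r^2 - 59r - 168.
Rational-root test: r = -3 gives p(-3) = 0.
Dividing by (r + 3) leaves r^2 - r - 56.
The quadratic factors as (r + 7)·(r - 8).
Eigenvalues: -7, -3, 8.

-7, -3, 8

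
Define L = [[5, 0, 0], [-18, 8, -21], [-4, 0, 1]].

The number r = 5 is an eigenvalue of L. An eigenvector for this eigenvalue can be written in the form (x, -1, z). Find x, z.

We need (L - 5I)v = 0.
L - 5I = [[0, 0, 0], [-18, 3, -21], [-4, 0, -4]].
Row 1: (0)·x + (0)·-1 + (0)·z = 0
Row 2: (-18)·x + (3)·-1 + (-21)·z = 0
Row 3: (-4)·x + (0)·-1 + (-4)·z = 0
Solving gives x = 1, z = -1.
Check: L·(1, -1, -1) = (5, -5, -5) = 5·(1, -1, -1).

1, -1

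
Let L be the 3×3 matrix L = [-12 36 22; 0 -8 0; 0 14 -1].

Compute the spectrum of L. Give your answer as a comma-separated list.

-12, -8, -1

Set up det(lambda·I - L) = 0.
Expanding the 3×3 determinant: p(lambda) = lambda^3 + 21·lambda^2 + 116·lambda + 96.
Since p(-1) = 0, lambda = -1 is a root.
Factor out (lambda + 1): p(lambda) = (lambda + 1)·(lambda^2 + 20·lambda + 96).
The quadratic factors as (lambda + 12)·(lambda + 8).
Eigenvalues: -12, -8, -1.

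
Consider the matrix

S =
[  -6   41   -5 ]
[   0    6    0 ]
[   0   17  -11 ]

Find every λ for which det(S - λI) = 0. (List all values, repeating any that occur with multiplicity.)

-11, -6, 6

Compute the characteristic polynomial p(λ) = det(λI - S).
Expanding the 3×3 determinant: p(λ) = λ^3 + 11λ^2 - 36λ - 396.
Rational-root test: λ = -6 gives p(-6) = 0.
Dividing by (λ + 6) leaves λ^2 + 5λ - 66.
The quadratic factors as (λ + 11)·(λ - 6).
Eigenvalues: -11, -6, 6.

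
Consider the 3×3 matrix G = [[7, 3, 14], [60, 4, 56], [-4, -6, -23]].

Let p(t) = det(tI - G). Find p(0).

-360

p(0) = det(0·I − G) = det(−G) = (−1)^3·det(G).
det(G) = 360, so p(0) = -360.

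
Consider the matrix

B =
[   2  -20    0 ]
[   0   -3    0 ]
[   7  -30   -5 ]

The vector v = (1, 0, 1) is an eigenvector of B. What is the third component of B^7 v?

First find the eigenvalue: Bv = (2, 0, 2) = 2·(1, 0, 1), so λ = 2.
Then B^7 v = λ^7·v = 2^7·(1, 0, 1) = 128·(1, 0, 1) = (128, 0, 128).

128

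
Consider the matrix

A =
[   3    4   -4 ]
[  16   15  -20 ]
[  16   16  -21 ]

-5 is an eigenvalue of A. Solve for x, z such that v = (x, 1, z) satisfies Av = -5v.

We need (A + 5I)v = 0.
A + 5I = [[8, 4, -4], [16, 20, -20], [16, 16, -16]].
Row 1: (8)·x + (4)·1 + (-4)·z = 0
Row 2: (16)·x + (20)·1 + (-20)·z = 0
Row 3: (16)·x + (16)·1 + (-16)·z = 0
Solving gives x = 0, z = 1.
Check: A·(0, 1, 1) = (0, -5, -5) = -5·(0, 1, 1).

0, 1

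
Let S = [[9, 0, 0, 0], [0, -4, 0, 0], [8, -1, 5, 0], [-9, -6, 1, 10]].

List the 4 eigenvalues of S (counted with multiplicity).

S is lower triangular, so its eigenvalues are the diagonal entries.
Diagonal: 9, -4, 5, 10.

-4, 5, 9, 10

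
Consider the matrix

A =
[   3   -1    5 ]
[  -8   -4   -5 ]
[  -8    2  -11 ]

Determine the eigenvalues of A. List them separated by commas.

-6, -5, -1

The characteristic polynomial is p(μ) = det(μI - A).
Cofactor expansion gives p(μ) = μ^3 + 12μ^2 + 41μ + 30.
Since p(-6) = 0, μ = -6 is a root.
Factor out (μ + 6): p(μ) = (μ + 6)·(μ^2 + 6μ + 5).
The quadratic factors as (μ + 5)·(μ + 1).
Eigenvalues: -6, -5, -1.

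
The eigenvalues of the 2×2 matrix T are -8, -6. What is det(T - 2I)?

80

If T has eigenvalues -8, -6, then T - 2I has eigenvalues -10, -8.
det(T - 2I) = (-10) · (-8) = 80.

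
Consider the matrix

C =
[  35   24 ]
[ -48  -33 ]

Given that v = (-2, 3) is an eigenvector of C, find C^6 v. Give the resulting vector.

First find the eigenvalue: Cv = (2, -3) = -1·(-2, 3), so λ = -1.
Then C^6 v = λ^6·v = (-1)^6·(-2, 3) = 1·(-2, 3) = (-2, 3).

(-2, 3)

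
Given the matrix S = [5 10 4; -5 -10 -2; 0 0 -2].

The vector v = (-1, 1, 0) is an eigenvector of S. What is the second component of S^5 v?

-3125

First find the eigenvalue: Sv = (5, -5, 0) = -5·(-1, 1, 0), so λ = -5.
Then S^5 v = λ^5·v = (-5)^5·(-1, 1, 0) = -3125·(-1, 1, 0) = (3125, -3125, 0).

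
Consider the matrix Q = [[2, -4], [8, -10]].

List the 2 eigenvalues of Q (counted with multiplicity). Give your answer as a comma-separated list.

-6, -2

det(Q - sI) = (2 - s)(-10 - s) - (-4)·(8) = s^2 + 8s + 12.
This factors as (s + 6)·(s + 2) = 0.
Eigenvalues: -6, -2.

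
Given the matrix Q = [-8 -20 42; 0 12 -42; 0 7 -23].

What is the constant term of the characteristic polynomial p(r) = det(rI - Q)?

144

p(0) = det(0·I − Q) = det(−Q) = (−1)^3·det(Q).
det(Q) = -144, so p(0) = 144.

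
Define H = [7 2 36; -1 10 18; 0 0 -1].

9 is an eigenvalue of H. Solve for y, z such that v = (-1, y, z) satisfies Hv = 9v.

We need (H - 9I)v = 0.
H - 9I = [[-2, 2, 36], [-1, 1, 18], [0, 0, -10]].
Row 1: (-2)·-1 + (2)·y + (36)·z = 0
Row 2: (-1)·-1 + (1)·y + (18)·z = 0
Row 3: (0)·-1 + (0)·y + (-10)·z = 0
Solving gives y = -1, z = 0.
Check: H·(-1, -1, 0) = (-9, -9, 0) = 9·(-1, -1, 0).

-1, 0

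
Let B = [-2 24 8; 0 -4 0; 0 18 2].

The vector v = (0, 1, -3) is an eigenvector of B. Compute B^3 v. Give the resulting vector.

(0, -64, 192)

First find the eigenvalue: Bv = (0, -4, 12) = -4·(0, 1, -3), so λ = -4.
Then B^3 v = λ^3·v = (-4)^3·(0, 1, -3) = -64·(0, 1, -3) = (0, -64, 192).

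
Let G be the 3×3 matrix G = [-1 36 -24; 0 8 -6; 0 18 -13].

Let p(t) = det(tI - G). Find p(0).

4

p(0) = det(0·I − G) = det(−G) = (−1)^3·det(G).
det(G) = -4, so p(0) = 4.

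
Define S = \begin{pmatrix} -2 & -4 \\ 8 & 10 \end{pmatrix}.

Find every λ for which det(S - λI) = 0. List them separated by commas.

2, 6

det(S - sI) = (-2 - s)(10 - s) - (-4)·(8) = s^2 - 8s + 12.
This factors as (s - 2)·(s - 6) = 0.
Eigenvalues: 2, 6.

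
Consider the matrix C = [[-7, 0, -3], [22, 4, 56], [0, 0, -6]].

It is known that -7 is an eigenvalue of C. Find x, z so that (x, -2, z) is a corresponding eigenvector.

1, 0

We need (C + 7I)v = 0.
C + 7I = [[0, 0, -3], [22, 11, 56], [0, 0, 1]].
Row 1: (0)·x + (0)·-2 + (-3)·z = 0
Row 2: (22)·x + (11)·-2 + (56)·z = 0
Row 3: (0)·x + (0)·-2 + (1)·z = 0
Solving gives x = 1, z = 0.
Check: C·(1, -2, 0) = (-7, 14, 0) = -7·(1, -2, 0).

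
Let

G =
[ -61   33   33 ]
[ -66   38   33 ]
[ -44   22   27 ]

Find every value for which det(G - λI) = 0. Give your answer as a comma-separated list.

Set up det(sI - G) = 0.
Expanding along the first row, p(s) = s^3 - 4s^2 - 35s + 150.
Since p(5) = 0, s = 5 is a root.
Factor out (s - 5): p(s) = (s - 5)·(s^2 + s - 30).
The quadratic factors as (s + 6)·(s - 5).
Eigenvalues: -6, 5, 5.

-6, 5, 5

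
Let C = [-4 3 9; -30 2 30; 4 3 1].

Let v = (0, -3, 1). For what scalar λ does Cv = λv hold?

-8

Compute Cv: C·(0, -3, 1) = (0, 24, -8).
Since Cv = λv, compare component 2: 24 = λ·-3, so λ = -8.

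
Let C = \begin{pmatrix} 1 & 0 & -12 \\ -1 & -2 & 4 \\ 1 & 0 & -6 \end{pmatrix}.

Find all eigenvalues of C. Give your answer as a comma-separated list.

Compute the characteristic polynomial p(λ) = det(λI - C).
Cofactor expansion gives p(λ) = λ^3 + 7λ^2 + 16λ + 12.
Since p(-3) = 0, λ = -3 is a root.
Dividing by (λ + 3) leaves λ^2 + 4λ + 4.
The quadratic factor is (λ + 2)^2.
Eigenvalues: -3, -2, -2.

-3, -2, -2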